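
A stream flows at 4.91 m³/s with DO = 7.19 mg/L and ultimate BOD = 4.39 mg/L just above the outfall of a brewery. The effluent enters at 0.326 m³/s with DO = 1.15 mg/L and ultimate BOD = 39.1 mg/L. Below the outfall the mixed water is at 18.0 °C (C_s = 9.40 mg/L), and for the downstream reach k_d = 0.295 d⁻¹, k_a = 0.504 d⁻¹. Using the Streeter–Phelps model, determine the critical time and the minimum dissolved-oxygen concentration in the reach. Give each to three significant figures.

t_c ≈ 0.993 d; minimum DO ≈ 6.54 mg/L

Mixed DO = (4.91×7.19 + 0.326×1.15)/(4.91+0.326) = 35.68/5.236 = 6.814 mg/L.
Mixed L₀ = (4.91×4.39 + 0.326×39.1)/(5.236) = 34.30/5.236 = 6.551 mg/L.
Initial deficit D₀ = C_s − DO₀ = 9.40 − 6.814 = 2.586 mg/L.
t_c = (1/0.2090) ln[(0.504/0.295)(1 − 2.586×0.2090/(0.295×6.551))] = 4.785 × ln(1.231) = 0.9931 d.
D_c = (0.295/0.504) × 6.551 × e^(−0.295×0.9931) = 0.5853 × 6.551 × 0.7461 = 2.861 mg/L.
Minimum DO = 9.40 − 2.861 = 6.539 mg/L.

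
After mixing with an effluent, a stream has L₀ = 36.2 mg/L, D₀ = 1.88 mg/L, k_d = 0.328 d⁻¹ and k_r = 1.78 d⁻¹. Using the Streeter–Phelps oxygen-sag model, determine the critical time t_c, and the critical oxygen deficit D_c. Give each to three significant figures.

With k_r/k_d = 5.427 and 1 − D₀(k_r−k_d)/(k_d L₀) = 0.7701,
t_c = ln(5.427 × 0.7701) / (1.78 − 0.328) = ln(4.179) / 1.452 = 1.430/1.452 = 0.9849 d.
D_c = (k_d/k_r) L₀ e^(−k_d t_c) = (0.328/1.78) × 36.2 × e^(−0.328×0.9849) = 0.1843 × 36.2 × 0.7239 = 4.829 mg/L.

t_c ≈ 0.985 d; D_c ≈ 4.83 mg/L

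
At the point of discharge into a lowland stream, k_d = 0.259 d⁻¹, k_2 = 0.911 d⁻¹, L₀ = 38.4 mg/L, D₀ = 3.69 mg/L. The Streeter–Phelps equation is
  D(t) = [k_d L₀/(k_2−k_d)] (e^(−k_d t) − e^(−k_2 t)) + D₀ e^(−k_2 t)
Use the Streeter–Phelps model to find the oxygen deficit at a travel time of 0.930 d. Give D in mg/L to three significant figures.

D ≈ 7.03 mg/L

k_d L₀/(k_2−k_d) = 0.259×38.4/(0.911−0.259) = 9.946/0.6520 = 15.25 mg/L.
e^(−k_d t) = e^(−0.259×0.9300) = 0.7859; e^(−k_2 t) = e^(−0.911×0.9300) = 0.4286.
D = 15.25 × (0.7859 − 0.4286) + 3.69 × 0.4286 = 5.451 + 1.582 = 7.032 mg/L.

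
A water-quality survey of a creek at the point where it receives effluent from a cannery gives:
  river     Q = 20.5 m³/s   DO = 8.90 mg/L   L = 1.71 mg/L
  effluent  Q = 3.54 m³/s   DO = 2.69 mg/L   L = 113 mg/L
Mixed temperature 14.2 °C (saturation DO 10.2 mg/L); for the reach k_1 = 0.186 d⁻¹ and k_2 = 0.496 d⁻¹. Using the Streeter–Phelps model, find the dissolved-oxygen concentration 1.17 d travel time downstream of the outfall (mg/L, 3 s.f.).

Mixed DO = (20.5×8.90 + 3.54×2.69)/(20.5+3.54) = 192.0/24.04 = 7.986 mg/L.
Mixed L₀ = (20.5×1.71 + 3.54×113)/(24.04) = 435.1/24.04 = 18.10 mg/L.
Initial deficit D₀ = C_s − DO₀ = 10.2 − 7.986 = 2.214 mg/L.
D(1.17) = [0.186×18.10/(0.496−0.186)](e^(−0.186×1.17) − e^(−0.496×1.17)) + 2.214 e^(−0.496×1.17)
= 10.86 × (0.8044 − 0.5597) + 2.214 × 0.5597 = 3.897 mg/L.
DO = 10.2 − 3.897 = 6.303 mg/L.

DO ≈ 6.30 mg/L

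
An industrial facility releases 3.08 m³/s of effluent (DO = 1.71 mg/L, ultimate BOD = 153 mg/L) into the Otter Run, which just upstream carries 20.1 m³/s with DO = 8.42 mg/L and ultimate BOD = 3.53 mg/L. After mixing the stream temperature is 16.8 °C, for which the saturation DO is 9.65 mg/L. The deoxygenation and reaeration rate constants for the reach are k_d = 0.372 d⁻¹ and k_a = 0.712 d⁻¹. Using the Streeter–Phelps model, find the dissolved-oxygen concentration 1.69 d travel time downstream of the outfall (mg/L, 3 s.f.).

Mixed DO = (20.1×8.42 + 3.08×1.71)/(20.1+3.08) = 174.5/23.18 = 7.528 mg/L.
Mixed L₀ = (20.1×3.53 + 3.08×153)/(23.18) = 542.2/23.18 = 23.39 mg/L.
Initial deficit D₀ = C_s − DO₀ = 9.65 − 7.528 = 2.122 mg/L.
D(1.69) = [0.372×23.39/(0.712−0.372)](e^(−0.372×1.69) − e^(−0.712×1.69)) + 2.122 e^(−0.712×1.69)
= 25.59 × (0.5333 − 0.3002) + 2.122 × 0.3002 = 6.602 mg/L.
DO = 9.65 − 6.602 = 3.048 mg/L.

DO ≈ 3.05 mg/L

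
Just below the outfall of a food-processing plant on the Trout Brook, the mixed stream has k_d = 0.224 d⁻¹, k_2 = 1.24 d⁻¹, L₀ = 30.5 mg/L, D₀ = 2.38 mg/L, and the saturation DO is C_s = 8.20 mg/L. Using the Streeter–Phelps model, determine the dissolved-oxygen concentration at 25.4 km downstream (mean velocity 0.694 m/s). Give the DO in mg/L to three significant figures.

Travel time t = x/v = 25.4 km / (0.694 m/s) = 25400 m / 0.694 m/s = 36600 s = 0.4236 d.
k_d L₀/(k_2−k_d) = 0.224×30.5/(1.24−0.224) = 6.832/1.016 = 6.724 mg/L.
e^(−k_d t) = e^(−0.224×0.4236) = 0.9095; e^(−k_2 t) = e^(−1.24×0.4236) = 0.5914.
D = 6.724 × (0.9095 − 0.5914) + 2.38 × 0.5914 = 2.139 + 1.408 = 3.546 mg/L.
DO = C_s − D = 8.20 − 3.546 = 4.654 mg/L.

DO ≈ 4.65 mg/L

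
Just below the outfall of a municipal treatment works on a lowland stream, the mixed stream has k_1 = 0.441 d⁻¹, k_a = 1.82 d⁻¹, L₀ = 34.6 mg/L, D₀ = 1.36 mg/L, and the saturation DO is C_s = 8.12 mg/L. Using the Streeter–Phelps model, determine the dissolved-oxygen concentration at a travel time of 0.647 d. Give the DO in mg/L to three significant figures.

DO ≈ 2.79 mg/L

k_1 L₀/(k_a−k_1) = 0.441×34.6/(1.82−0.441) = 15.26/1.379 = 11.06 mg/L.
e^(−k_1 t) = e^(−0.441×0.6470) = 0.7518; e^(−k_a t) = e^(−1.82×0.6470) = 0.3080.
D = 11.06 × (0.7518 − 0.3080) + 1.36 × 0.3080 = 4.910 + 0.4189 = 5.329 mg/L.
DO = C_s − D = 8.12 − 5.329 = 2.791 mg/L.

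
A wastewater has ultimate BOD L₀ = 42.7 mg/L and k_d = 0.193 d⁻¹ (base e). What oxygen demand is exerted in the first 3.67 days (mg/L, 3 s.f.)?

y ≈ 21.7 mg/L

y_t = L₀(1 − e^(−k_d t)) = 42.7 × (1 − e^(−0.193×3.67))
= 42.7 × (1 − 0.4925) = 42.7 × 0.5075 = 21.67 mg/L.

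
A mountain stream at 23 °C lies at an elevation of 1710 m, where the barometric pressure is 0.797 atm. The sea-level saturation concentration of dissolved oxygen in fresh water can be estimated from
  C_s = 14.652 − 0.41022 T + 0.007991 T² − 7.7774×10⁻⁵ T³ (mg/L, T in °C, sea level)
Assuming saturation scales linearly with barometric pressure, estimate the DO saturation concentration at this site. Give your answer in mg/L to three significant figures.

C_s ≈ 6.77 mg/L

At sea level: C_s = 14.652 − 0.41022×23 + 0.007991×23² − 7.7774×10⁻⁵×23³ = 8.498 mg/L.
Pressure correction: C_s' = 8.498 × 0.797 = 6.773 mg/L.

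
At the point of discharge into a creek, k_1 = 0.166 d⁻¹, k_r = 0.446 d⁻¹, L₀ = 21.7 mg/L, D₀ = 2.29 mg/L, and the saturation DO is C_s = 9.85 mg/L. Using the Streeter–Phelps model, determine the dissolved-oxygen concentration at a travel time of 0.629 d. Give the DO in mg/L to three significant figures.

k_1 L₀/(k_r−k_1) = 0.166×21.7/(0.446−0.166) = 3.602/0.2800 = 12.87 mg/L.
e^(−k_1 t) = e^(−0.166×0.6290) = 0.9009; e^(−k_r t) = e^(−0.446×0.6290) = 0.7554.
D = 12.87 × (0.9009 − 0.7554) + 2.29 × 0.7554 = 1.871 + 1.730 = 3.601 mg/L.
DO = C_s − D = 9.85 − 3.601 = 6.249 mg/L.

DO ≈ 6.25 mg/L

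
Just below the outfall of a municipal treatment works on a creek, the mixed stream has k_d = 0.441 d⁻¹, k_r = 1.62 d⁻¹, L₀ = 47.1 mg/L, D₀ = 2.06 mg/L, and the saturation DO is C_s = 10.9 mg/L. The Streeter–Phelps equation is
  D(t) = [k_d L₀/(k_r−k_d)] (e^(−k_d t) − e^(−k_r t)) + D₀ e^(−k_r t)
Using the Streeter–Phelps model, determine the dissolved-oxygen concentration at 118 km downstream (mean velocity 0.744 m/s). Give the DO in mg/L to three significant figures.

Travel time t = x/v = 118 km / (0.744 m/s) = 118000 m / 0.744 m/s = 158600 s = 1.836 d.
k_d L₀/(k_r−k_d) = 0.441×47.1/(1.62−0.441) = 20.77/1.179 = 17.62 mg/L.
e^(−k_d t) = e^(−0.441×1.836) = 0.4451; e^(−k_r t) = e^(−1.62×1.836) = 0.05111.
D = 17.62 × (0.4451 − 0.05111) + 2.06 × 0.05111 = 6.941 + 0.1053 = 7.046 mg/L.
DO = C_s − D = 10.9 − 7.046 = 3.854 mg/L.

DO ≈ 3.85 mg/L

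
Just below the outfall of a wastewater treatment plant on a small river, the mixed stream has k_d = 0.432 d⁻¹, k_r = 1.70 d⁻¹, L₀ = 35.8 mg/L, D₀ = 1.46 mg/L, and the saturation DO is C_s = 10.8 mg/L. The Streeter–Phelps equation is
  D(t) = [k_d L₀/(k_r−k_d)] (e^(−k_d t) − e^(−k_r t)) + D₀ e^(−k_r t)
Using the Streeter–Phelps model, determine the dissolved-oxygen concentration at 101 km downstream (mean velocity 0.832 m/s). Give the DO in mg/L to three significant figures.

Travel time t = x/v = 101 km / (0.832 m/s) = 101000 m / 0.832 m/s = 121400 s = 1.405 d.
k_d L₀/(k_r−k_d) = 0.432×35.8/(1.70−0.432) = 15.47/1.268 = 12.20 mg/L.
e^(−k_d t) = e^(−0.432×1.405) = 0.5450; e^(−k_r t) = e^(−1.70×1.405) = 0.09176.
D = 12.20 × (0.5450 − 0.09176) + 1.46 × 0.09176 = 5.528 + 0.1340 = 5.662 mg/L.
DO = C_s − D = 10.8 − 5.662 = 5.138 mg/L.

DO ≈ 5.14 mg/L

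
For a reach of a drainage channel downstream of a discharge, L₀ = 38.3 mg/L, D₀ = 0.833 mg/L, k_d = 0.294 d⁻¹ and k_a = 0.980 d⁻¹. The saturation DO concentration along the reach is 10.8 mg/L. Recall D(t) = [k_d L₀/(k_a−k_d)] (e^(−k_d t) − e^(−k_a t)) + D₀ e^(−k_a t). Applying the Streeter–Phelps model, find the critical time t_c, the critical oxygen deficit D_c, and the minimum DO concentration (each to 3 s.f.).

t_c ≈ 1.68 d; D_c ≈ 7.01 mg/L; min DO ≈ 3.79 mg/L

t_c = [1/(k_a−k_d)] ln[(k_a/k_d)(1 − D₀(k_a−k_d)/(k_d L₀))]
= [1/(0.980−0.294)] ln[(0.980/0.294)(1 − 0.833×0.6860/(0.294×38.3))]
= (1/0.6860) ln[3.333 × 0.9493] = 1.458 × ln(3.164) = 1.458 × 1.152 = 1.679 d.
L(t_c) = L₀ e^(−k_d t_c) = 38.3 × 0.6104 = 23.38 mg/L, and at the critical point k_a D_c = k_d L, so D_c = (0.294/0.980) × 23.38 = 7.013 mg/L.
Minimum DO = C_s − D_c = 10.8 − 7.013 = 3.787 mg/L.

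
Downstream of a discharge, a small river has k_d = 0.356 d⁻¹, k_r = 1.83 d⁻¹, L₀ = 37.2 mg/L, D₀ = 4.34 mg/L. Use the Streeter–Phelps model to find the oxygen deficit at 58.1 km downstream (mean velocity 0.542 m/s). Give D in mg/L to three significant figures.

D ≈ 5.30 mg/L

Travel time t = x/v = 58.1 km / (0.542 m/s) = 58100 m / 0.542 m/s = 107200 s = 1.241 d.
k_d L₀/(k_r−k_d) = 0.356×37.2/(1.83−0.356) = 13.24/1.474 = 8.985 mg/L.
e^(−k_d t) = e^(−0.356×1.241) = 0.6430; e^(−k_r t) = e^(−1.83×1.241) = 0.1033.
D = 8.985 × (0.6430 − 0.1033) + 4.34 × 0.1033 = 4.849 + 0.4482 = 5.297 mg/L.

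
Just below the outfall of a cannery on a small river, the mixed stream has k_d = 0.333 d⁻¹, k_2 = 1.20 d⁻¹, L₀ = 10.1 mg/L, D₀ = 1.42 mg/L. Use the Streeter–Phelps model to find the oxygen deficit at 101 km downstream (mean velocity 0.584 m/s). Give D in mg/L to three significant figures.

D ≈ 1.77 mg/L

Travel time t = x/v = 101 km / (0.584 m/s) = 101000 m / 0.584 m/s = 172900 s = 2.002 d.
k_d L₀/(k_2−k_d) = 0.333×10.1/(1.20−0.333) = 3.363/0.8670 = 3.879 mg/L.
e^(−k_d t) = e^(−0.333×2.002) = 0.5135; e^(−k_2 t) = e^(−1.20×2.002) = 0.09054.
D = 3.879 × (0.5135 − 0.09054) + 1.42 × 0.09054 = 1.641 + 0.1286 = 1.769 mg/L.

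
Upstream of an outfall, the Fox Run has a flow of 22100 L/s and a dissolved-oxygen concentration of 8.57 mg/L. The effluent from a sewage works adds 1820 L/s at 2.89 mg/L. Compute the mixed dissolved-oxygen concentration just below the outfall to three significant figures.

Flow-weighted mixing: C = (Q_r C_r + Q_w C_w)/(Q_r + Q_w)
= (22100×8.57 + 1820×2.89)/(22100 + 1820) = 194700/23920 = 8.138 mg/L.

8.14 mg/L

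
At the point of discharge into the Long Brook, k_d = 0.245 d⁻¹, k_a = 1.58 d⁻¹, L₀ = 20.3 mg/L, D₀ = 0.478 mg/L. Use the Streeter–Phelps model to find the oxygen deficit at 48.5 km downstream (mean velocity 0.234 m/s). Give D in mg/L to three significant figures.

D ≈ 2.00 mg/L

Travel time t = x/v = 48.5 km / (0.234 m/s) = 48500 m / 0.234 m/s = 207300 s = 2.399 d.
k_d L₀/(k_a−k_d) = 0.245×20.3/(1.58−0.245) = 4.974/1.335 = 3.725 mg/L.
e^(−k_d t) = e^(−0.245×2.399) = 0.5556; e^(−k_a t) = e^(−1.58×2.399) = 0.02259.
D = 3.725 × (0.5556 − 0.02259) + 0.478 × 0.02259 = 1.986 + 0.01080 = 1.996 mg/L.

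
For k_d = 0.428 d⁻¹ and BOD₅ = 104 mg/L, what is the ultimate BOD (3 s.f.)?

BOD₅ = L₀(1 − e^(−5k_d)) ⇒ L₀ = BOD₅ / (1 − e^(−5×0.428))
= 104 / (1 − 0.1177) = 104 / 0.8823 = 117.9 mg/L.

L₀ ≈ 118 mg/L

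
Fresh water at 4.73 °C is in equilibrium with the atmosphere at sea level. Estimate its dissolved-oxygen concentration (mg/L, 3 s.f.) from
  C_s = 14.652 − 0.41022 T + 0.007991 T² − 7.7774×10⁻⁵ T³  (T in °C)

C_s ≈ 12.9 mg/L

C_s = 14.652 − 0.41022×4.73 + 0.007991×4.73² − 7.7774×10⁻⁵×4.73³ = 12.88 mg/L.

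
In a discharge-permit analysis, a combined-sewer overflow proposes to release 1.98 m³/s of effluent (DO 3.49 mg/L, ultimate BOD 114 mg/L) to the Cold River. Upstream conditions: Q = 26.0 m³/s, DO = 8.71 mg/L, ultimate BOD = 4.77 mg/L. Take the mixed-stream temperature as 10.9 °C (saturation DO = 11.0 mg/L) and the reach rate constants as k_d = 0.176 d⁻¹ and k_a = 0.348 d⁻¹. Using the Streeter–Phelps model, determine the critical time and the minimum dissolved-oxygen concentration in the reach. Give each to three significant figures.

t_c ≈ 2.61 d; minimum DO ≈ 7.01 mg/L

Mixed DO = (26.0×8.71 + 1.98×3.49)/(26.0+1.98) = 233.4/27.98 = 8.341 mg/L.
Mixed L₀ = (26.0×4.77 + 1.98×114)/(27.98) = 349.7/27.98 = 12.50 mg/L.
Initial deficit D₀ = C_s − DO₀ = 11.0 − 8.341 = 2.659 mg/L.
t_c = (1/0.1720) ln[(0.348/0.176)(1 − 2.659×0.1720/(0.176×12.50))] = 5.814 × ln(1.566) = 2.608 d.
D_c = (0.176/0.348) × 12.50 × e^(−0.176×2.608) = 0.5057 × 12.50 × 0.6319 = 3.995 mg/L.
Minimum DO = 11.0 − 3.995 = 7.005 mg/L.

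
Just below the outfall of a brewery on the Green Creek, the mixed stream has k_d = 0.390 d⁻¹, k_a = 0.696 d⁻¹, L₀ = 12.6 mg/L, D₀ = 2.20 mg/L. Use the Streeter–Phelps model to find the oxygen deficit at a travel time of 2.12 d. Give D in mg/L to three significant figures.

k_d L₀/(k_a−k_d) = 0.390×12.6/(0.696−0.390) = 4.914/0.3060 = 16.06 mg/L.
e^(−k_d t) = e^(−0.390×2.120) = 0.4374; e^(−k_a t) = e^(−0.696×2.120) = 0.2287.
D = 16.06 × (0.4374 − 0.2287) + 2.20 × 0.2287 = 3.353 + 0.5031 = 3.856 mg/L.

D ≈ 3.86 mg/L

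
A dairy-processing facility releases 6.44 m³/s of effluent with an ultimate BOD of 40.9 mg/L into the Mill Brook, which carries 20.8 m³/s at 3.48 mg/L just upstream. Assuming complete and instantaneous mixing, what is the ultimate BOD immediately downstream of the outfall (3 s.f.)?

12.3 mg/L

Flow-weighted mixing: C = (Q_r C_r + Q_w C_w)/(Q_r + Q_w)
= (20.8×3.48 + 6.44×40.9)/(20.8 + 6.44) = 335.8/27.24 = 12.33 mg/L.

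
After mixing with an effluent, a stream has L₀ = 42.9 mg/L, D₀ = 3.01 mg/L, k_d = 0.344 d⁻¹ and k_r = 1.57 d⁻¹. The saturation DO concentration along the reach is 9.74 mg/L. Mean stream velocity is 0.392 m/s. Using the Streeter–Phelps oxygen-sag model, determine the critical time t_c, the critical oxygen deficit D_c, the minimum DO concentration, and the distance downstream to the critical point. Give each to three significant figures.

With k_r/k_d = 4.564 and 1 − D₀(k_r−k_d)/(k_d L₀) = 0.7499,
t_c = ln(4.564 × 0.7499) / (1.57 − 0.344) = ln(3.423) / 1.226 = 1.230/1.226 = 1.004 d.
L(t_c) = L₀ e^(−k_d t_c) = 42.9 × 0.7080 = 30.38 mg/L, and at the critical point k_r D_c = k_d L, so D_c = (0.344/1.57) × 30.38 = 6.655 mg/L.
Minimum DO = C_s − D_c = 9.74 − 6.655 = 3.085 mg/L.
x_c = v t_c = 0.392 m/s × 1.004 d × 86400 s/d = 33990 m ≈ 34.0 km.

t_c ≈ 1.00 d; D_c ≈ 6.66 mg/L; min DO ≈ 3.08 mg/L; x_c ≈ 34.0 km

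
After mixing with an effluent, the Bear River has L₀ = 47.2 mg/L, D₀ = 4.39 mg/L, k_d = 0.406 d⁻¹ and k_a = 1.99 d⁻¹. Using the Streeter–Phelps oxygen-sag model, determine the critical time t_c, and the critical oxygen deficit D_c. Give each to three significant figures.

t_c ≈ 0.719 d; D_c ≈ 7.19 mg/L

t_c = [1/(k_a−k_d)] ln[(k_a/k_d)(1 − D₀(k_a−k_d)/(k_d L₀))]
= [1/(1.99−0.406)] ln[(1.99/0.406)(1 − 4.39×1.584/(0.406×47.2))]
= (1/1.584) ln[4.901 × 0.6371] = 0.6313 × ln(3.123) = 0.6313 × 1.139 = 0.7189 d.
D_c = (k_d/k_a) L₀ e^(−k_d t_c) = (0.406/1.99) × 47.2 × e^(−0.406×0.7189) = 0.2040 × 47.2 × 0.7469 = 7.192 mg/L.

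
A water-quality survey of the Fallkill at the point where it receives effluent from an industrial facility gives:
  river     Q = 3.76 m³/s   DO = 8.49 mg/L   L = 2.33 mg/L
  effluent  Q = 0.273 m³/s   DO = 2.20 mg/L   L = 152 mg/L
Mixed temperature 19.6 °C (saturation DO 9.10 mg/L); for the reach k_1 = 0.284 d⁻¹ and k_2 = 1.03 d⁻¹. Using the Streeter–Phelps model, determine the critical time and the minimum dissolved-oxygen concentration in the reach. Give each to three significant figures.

t_c ≈ 1.40 d; minimum DO ≈ 6.79 mg/L

Mixed DO = (3.76×8.49 + 0.273×2.20)/(3.76+0.273) = 32.52/4.033 = 8.064 mg/L.
Mixed L₀ = (3.76×2.33 + 0.273×152)/(4.033) = 50.26/4.033 = 12.46 mg/L.
Initial deficit D₀ = C_s − DO₀ = 9.10 − 8.064 = 1.036 mg/L.
t_c = (1/0.7460) ln[(1.03/0.284)(1 − 1.036×0.7460/(0.284×12.46))] = 1.340 × ln(2.835) = 1.397 d.
D_c = (0.284/1.03) × 12.46 × e^(−0.284×1.397) = 0.2757 × 12.46 × 0.6725 = 2.311 mg/L.
Minimum DO = 9.10 − 2.311 = 6.789 mg/L.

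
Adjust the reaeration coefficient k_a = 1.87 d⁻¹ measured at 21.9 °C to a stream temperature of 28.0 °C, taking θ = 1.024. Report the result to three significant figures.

k_a ≈ 2.16 d⁻¹

k_a(T₂) = k_a(T₁) · θ^(T₂−T₁) = 1.87 × 1.024^(28.0−21.9)
= 1.87 × 1.024^6.10 = 1.87 × 1.156 = 2.161 d⁻¹.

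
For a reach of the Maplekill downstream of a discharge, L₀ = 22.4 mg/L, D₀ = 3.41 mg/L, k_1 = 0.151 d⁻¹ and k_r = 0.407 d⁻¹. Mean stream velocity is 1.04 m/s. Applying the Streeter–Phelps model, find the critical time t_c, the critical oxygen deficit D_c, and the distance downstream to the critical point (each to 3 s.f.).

With k_r/k_1 = 2.695 and 1 − D₀(k_r−k_1)/(k_1 L₀) = 0.7419,
t_c = ln(2.695 × 0.7419) / (0.407 − 0.151) = ln(2.000) / 0.2560 = 0.6930/0.2560 = 2.707 d.
D_c = (k_1/k_r) L₀ e^(−k_1 t_c) = (0.151/0.407) × 22.4 × e^(−0.151×2.707) = 0.3710 × 22.4 × 0.6645 = 5.522 mg/L.
x_c = v t_c = 1.04 m/s × 2.707 d × 86400 s/d = 243200 m ≈ 243 km.

t_c ≈ 2.71 d; D_c ≈ 5.52 mg/L; x_c ≈ 243 km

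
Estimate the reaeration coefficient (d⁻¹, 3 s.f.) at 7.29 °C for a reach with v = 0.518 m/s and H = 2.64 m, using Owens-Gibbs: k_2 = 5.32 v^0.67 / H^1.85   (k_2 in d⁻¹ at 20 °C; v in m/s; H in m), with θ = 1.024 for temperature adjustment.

k_2 ≈ 0.420 d⁻¹

k_2(20) = 5.32 × 0.518^0.67 / 2.64^1.85 = 5.32 × 0.6436 / 6.025 = 0.5683 d⁻¹.
k_2(7.29) = 0.5683 × 1.024^(7.29−20) = 0.5683 × 0.7398 = 0.4204 d⁻¹.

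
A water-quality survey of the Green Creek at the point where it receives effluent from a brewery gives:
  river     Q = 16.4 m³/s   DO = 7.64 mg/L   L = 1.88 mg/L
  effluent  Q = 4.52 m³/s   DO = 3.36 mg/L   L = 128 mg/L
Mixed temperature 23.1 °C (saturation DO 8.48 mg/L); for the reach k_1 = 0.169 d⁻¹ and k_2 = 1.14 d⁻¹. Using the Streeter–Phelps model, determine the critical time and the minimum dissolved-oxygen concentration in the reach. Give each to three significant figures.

Mixed DO = (16.4×7.64 + 4.52×3.36)/(16.4+4.52) = 140.5/20.92 = 6.715 mg/L.
Mixed L₀ = (16.4×1.88 + 4.52×128)/(20.92) = 609.4/20.92 = 29.13 mg/L.
Initial deficit D₀ = C_s − DO₀ = 8.48 − 6.715 = 1.765 mg/L.
t_c = (1/0.9710) ln[(1.14/0.169)(1 − 1.765×0.9710/(0.169×29.13))] = 1.030 × ln(4.398) = 1.525 d.
D_c = (0.169/1.14) × 29.13 × e^(−0.169×1.525) = 0.1482 × 29.13 × 0.7728 = 3.337 mg/L.
Minimum DO = 8.48 − 3.337 = 5.143 mg/L.

t_c ≈ 1.53 d; minimum DO ≈ 5.14 mg/L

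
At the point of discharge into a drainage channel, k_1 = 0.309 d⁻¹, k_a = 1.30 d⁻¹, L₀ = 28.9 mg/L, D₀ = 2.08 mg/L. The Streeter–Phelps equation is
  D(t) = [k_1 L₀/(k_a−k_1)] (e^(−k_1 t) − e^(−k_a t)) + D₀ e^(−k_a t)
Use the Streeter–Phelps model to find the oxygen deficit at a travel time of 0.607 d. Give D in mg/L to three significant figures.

D ≈ 4.32 mg/L

k_1 L₀/(k_a−k_1) = 0.309×28.9/(1.30−0.309) = 8.930/0.9910 = 9.011 mg/L.
e^(−k_1 t) = e^(−0.309×0.6070) = 0.8290; e^(−k_a t) = e^(−1.30×0.6070) = 0.4543.
D = 9.011 × (0.8290 − 0.4543) + 2.08 × 0.4543 = 3.377 + 0.9448 = 4.322 mg/L.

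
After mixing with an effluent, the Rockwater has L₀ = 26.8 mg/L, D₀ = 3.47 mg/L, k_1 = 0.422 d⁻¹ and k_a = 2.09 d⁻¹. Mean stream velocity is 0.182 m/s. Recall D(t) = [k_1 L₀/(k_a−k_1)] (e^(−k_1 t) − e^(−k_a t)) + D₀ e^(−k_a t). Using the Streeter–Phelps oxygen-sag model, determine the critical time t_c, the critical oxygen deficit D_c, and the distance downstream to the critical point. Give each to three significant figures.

At the critical point dD/dt = 0, so k_1 L₀ e^(−k_1 t) = k_a D. Substituting D(t) from the Streeter–Phelps equation and solving for t gives
t_c = ln[(k_a/k_1)(1 − D₀(k_a−k_1)/(k_1 L₀))] / (k_a−k_1).
Here k_a−k_1 = 1.668 d⁻¹ and 1 − D₀(k_a−k_1)/(k_1 L₀) = 1 − 3.47×1.668/(0.422×26.8) = 0.4882, so
t_c = ln(4.953 × 0.4882) / 1.668 = 0.8829 / 1.668 = 0.5293 d.
L(t_c) = L₀ e^(−k_1 t_c) = 26.8 × 0.7998 = 21.43 mg/L, and at the critical point k_a D_c = k_1 L, so D_c = (0.422/2.09) × 21.43 = 4.328 mg/L.
x_c = v t_c = 0.182 m/s × 0.5293 d × 86400 s/d = 8324 m ≈ 8.32 km.

t_c ≈ 0.529 d; D_c ≈ 4.33 mg/L; x_c ≈ 8.32 km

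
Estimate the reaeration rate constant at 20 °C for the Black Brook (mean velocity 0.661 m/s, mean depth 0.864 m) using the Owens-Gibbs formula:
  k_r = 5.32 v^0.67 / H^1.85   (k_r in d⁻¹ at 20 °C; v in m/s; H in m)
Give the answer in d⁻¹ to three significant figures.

k_r ≈ 5.28 d⁻¹

k_r = 5.32 × 0.661^0.67 / 0.864^1.85 = 5.32 × 0.7578 / 0.7630 = 5.283 d⁻¹.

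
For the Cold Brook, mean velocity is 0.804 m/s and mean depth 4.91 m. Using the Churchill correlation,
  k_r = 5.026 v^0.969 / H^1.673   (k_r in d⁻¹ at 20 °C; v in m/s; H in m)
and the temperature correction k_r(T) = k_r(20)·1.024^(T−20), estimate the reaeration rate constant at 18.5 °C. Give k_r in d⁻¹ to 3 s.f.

k_r ≈ 0.274 d⁻¹

k_r(20) = 5.026 × 0.804^0.969 / 4.91^1.673 = 5.026 × 0.8095 / 14.33 = 0.2839 d⁻¹.
k_r(18.5) = 0.2839 × 1.024^(18.5−20) = 0.2839 × 0.9651 = 0.2740 d⁻¹.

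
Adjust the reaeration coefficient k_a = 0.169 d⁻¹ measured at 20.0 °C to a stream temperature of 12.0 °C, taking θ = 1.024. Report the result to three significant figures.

k_a ≈ 0.140 d⁻¹

k_a(T₂) = k_a(T₁) · θ^(T₂−T₁) = 0.169 × 1.024^(12.0−20.0)
= 0.169 × 1.024^-8.00 = 0.169 × 0.8272 = 0.1398 d⁻¹.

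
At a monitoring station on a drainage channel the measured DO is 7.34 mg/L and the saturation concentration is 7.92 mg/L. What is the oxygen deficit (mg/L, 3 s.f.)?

D ≈ 0.580 mg/L

D = C_s − C = 7.92 − 7.34 = 0.580 mg/L.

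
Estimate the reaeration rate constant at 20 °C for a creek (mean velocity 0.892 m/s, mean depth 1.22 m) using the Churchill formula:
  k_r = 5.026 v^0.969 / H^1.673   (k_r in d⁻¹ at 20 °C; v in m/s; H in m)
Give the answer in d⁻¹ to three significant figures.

k_r ≈ 3.23 d⁻¹

k_r = 5.026 × 0.892^0.969 / 1.22^1.673 = 5.026 × 0.8952 / 1.395 = 3.226 d⁻¹.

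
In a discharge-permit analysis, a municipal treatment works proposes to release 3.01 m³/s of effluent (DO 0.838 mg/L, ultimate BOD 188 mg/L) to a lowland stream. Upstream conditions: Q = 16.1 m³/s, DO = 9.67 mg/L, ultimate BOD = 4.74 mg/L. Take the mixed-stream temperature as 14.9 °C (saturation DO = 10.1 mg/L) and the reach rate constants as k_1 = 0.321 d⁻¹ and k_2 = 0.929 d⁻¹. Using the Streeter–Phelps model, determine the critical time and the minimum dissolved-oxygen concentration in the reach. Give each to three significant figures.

t_c ≈ 1.57 d; minimum DO ≈ 3.08 mg/L

Mixed DO = (16.1×9.67 + 3.01×0.838)/(16.1+3.01) = 158.2/19.11 = 8.279 mg/L.
Mixed L₀ = (16.1×4.74 + 3.01×188)/(19.11) = 642.2/19.11 = 33.61 mg/L.
Initial deficit D₀ = C_s − DO₀ = 10.1 − 8.279 = 1.821 mg/L.
t_c = (1/0.6080) ln[(0.929/0.321)(1 − 1.821×0.6080/(0.321×33.61))] = 1.645 × ln(2.597) = 1.570 d.
D_c = (0.321/0.929) × 33.61 × e^(−0.321×1.570) = 0.3455 × 33.61 × 0.6042 = 7.016 mg/L.
Minimum DO = 10.1 − 7.016 = 3.084 mg/L.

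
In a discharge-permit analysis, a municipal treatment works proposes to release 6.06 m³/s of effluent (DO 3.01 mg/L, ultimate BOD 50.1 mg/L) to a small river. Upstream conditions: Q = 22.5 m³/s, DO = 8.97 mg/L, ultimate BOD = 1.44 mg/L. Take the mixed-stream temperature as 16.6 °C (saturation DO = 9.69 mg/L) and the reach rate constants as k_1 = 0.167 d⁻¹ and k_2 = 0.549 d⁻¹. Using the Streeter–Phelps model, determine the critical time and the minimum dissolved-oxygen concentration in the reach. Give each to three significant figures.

t_c ≈ 1.84 d; minimum DO ≈ 7.06 mg/L

Mixed DO = (22.5×8.97 + 6.06×3.01)/(22.5+6.06) = 220.1/28.56 = 7.705 mg/L.
Mixed L₀ = (22.5×1.44 + 6.06×50.1)/(28.56) = 336.0/28.56 = 11.76 mg/L.
Initial deficit D₀ = C_s − DO₀ = 9.69 − 7.705 = 1.985 mg/L.
t_c = (1/0.3820) ln[(0.549/0.167)(1 − 1.985×0.3820/(0.167×11.76))] = 2.618 × ln(2.019) = 1.839 d.
D_c = (0.167/0.549) × 11.76 × e^(−0.167×1.839) = 0.3042 × 11.76 × 0.7355 = 2.632 mg/L.
Minimum DO = 9.69 − 2.632 = 7.058 mg/L.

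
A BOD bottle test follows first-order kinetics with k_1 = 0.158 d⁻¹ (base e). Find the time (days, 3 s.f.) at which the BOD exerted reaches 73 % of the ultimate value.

t ≈ 8.29 d

y/L₀ = 1 − e^(−k_1 t) = 0.73 ⇒ e^(−k_1 t) = 0.270
t = −ln(0.270) / 0.158 = 1.309 / 0.158 = 8.287 d.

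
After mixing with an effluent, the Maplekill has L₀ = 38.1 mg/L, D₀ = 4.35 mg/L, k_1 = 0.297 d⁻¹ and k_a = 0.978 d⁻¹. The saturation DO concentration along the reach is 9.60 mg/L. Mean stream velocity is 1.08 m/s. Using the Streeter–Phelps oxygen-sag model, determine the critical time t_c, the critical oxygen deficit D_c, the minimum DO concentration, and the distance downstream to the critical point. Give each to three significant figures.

At the critical point dD/dt = 0, so k_1 L₀ e^(−k_1 t) = k_a D. Substituting D(t) from the Streeter–Phelps equation and solving for t gives
t_c = ln[(k_a/k_1)(1 − D₀(k_a−k_1)/(k_1 L₀))] / (k_a−k_1).
Here k_a−k_1 = 0.6810 d⁻¹ and 1 − D₀(k_a−k_1)/(k_1 L₀) = 1 − 4.35×0.6810/(0.297×38.1) = 0.7382, so
t_c = ln(3.293 × 0.7382) / 0.6810 = 0.8882 / 0.6810 = 1.304 d.
D_c = (k_1/k_a) L₀ e^(−k_1 t_c) = (0.297/0.978) × 38.1 × e^(−0.297×1.304) = 0.3037 × 38.1 × 0.6788 = 7.854 mg/L.
Minimum DO = C_s − D_c = 9.60 − 7.854 = 1.746 mg/L.
x_c = v t_c = 1.08 m/s × 1.304 d × 86400 s/d = 121700 m ≈ 122 km.

t_c ≈ 1.30 d; D_c ≈ 7.85 mg/L; min DO ≈ 1.75 mg/L; x_c ≈ 122 km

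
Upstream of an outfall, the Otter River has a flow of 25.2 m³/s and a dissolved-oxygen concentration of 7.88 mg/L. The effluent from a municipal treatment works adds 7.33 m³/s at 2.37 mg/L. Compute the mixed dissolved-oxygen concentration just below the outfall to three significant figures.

6.64 mg/L

Flow-weighted mixing: C = (Q_r C_r + Q_w C_w)/(Q_r + Q_w)
= (25.2×7.88 + 7.33×2.37)/(25.2 + 7.33) = 215.9/32.53 = 6.638 mg/L.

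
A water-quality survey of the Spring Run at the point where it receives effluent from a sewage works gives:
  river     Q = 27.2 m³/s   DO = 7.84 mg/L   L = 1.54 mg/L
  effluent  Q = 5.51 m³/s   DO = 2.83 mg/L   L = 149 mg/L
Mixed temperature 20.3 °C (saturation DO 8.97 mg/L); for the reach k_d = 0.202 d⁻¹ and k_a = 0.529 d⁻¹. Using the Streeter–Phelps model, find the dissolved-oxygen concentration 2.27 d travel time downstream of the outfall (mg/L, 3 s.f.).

Mixed DO = (27.2×7.84 + 5.51×2.83)/(27.2+5.51) = 228.8/32.71 = 6.996 mg/L.
Mixed L₀ = (27.2×1.54 + 5.51×149)/(32.71) = 862.9/32.71 = 26.38 mg/L.
Initial deficit D₀ = C_s − DO₀ = 8.97 − 6.996 = 1.974 mg/L.
D(2.27) = [0.202×26.38/(0.529−0.202)](e^(−0.202×2.27) − e^(−0.529×2.27)) + 1.974 e^(−0.529×2.27)
= 16.30 × (0.6322 − 0.3009) + 1.974 × 0.3009 = 5.992 mg/L.
DO = 8.97 − 5.992 = 2.978 mg/L.

DO ≈ 2.98 mg/L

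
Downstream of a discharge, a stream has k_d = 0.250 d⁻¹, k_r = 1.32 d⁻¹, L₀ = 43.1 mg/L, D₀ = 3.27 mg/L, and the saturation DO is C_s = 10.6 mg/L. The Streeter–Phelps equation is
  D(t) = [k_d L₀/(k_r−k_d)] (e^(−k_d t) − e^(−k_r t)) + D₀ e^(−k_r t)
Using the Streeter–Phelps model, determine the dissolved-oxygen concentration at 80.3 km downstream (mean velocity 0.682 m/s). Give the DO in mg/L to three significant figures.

Travel time t = x/v = 80.3 km / (0.682 m/s) = 80300 m / 0.682 m/s = 117700 s = 1.363 d.
k_d L₀/(k_r−k_d) = 0.250×43.1/(1.32−0.250) = 10.78/1.070 = 10.07 mg/L.
e^(−k_d t) = e^(−0.250×1.363) = 0.7113; e^(−k_r t) = e^(−1.32×1.363) = 0.1655.
D = 10.07 × (0.7113 − 0.1655) + 3.27 × 0.1655 = 5.496 + 0.5412 = 6.037 mg/L.
DO = C_s − D = 10.6 − 6.037 = 4.563 mg/L.

DO ≈ 4.56 mg/L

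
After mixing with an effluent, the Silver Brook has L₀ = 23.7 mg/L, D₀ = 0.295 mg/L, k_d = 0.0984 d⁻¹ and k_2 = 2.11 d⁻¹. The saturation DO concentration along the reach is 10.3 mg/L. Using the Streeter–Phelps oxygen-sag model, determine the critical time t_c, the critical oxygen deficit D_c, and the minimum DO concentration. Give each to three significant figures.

t_c ≈ 1.38 d; D_c ≈ 0.965 mg/L; min DO ≈ 9.33 mg/L

t_c = [1/(k_2−k_d)] ln[(k_2/k_d)(1 − D₀(k_2−k_d)/(k_d L₀))]
= [1/(2.11−0.0984)] ln[(2.11/0.0984)(1 − 0.295×2.012/(0.0984×23.7))]
= (1/2.012) ln[21.44 × 0.7455] = 0.4971 × ln(15.99) = 0.4971 × 2.772 = 1.378 d.
D_c = (k_d/k_2) L₀ e^(−k_d t_c) = (0.0984/2.11) × 23.7 × e^(−0.0984×1.378) = 0.04664 × 23.7 × 0.8732 = 0.9651 mg/L.
Minimum DO = C_s − D_c = 10.3 − 0.9651 = 9.335 mg/L.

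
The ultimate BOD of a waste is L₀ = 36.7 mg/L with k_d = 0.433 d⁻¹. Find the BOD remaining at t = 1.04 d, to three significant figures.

L ≈ 23.4 mg/L

L_t = L₀ e^(−k_d t) = 36.7 × e^(−0.433×1.04) = 36.7 × 0.6374 = 23.39 mg/L.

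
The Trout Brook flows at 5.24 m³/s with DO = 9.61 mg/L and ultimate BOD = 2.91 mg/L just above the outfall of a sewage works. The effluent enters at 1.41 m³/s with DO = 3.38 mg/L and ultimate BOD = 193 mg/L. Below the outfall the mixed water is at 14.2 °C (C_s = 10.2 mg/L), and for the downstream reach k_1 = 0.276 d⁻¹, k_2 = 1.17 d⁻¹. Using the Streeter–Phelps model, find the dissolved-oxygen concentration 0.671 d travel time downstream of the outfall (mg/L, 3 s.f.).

DO ≈ 4.33 mg/L

Mixed DO = (5.24×9.61 + 1.41×3.38)/(5.24+1.41) = 55.12/6.650 = 8.289 mg/L.
Mixed L₀ = (5.24×2.91 + 1.41×193)/(6.650) = 287.4/6.650 = 43.21 mg/L.
Initial deficit D₀ = C_s − DO₀ = 10.2 − 8.289 = 1.911 mg/L.
D(0.671) = [0.276×43.21/(1.17−0.276)](e^(−0.276×0.671) − e^(−1.17×0.671)) + 1.911 e^(−1.17×0.671)
= 13.34 × (0.8309 − 0.4561) + 1.911 × 0.4561 = 5.873 mg/L.
DO = 10.2 − 5.873 = 4.327 mg/L.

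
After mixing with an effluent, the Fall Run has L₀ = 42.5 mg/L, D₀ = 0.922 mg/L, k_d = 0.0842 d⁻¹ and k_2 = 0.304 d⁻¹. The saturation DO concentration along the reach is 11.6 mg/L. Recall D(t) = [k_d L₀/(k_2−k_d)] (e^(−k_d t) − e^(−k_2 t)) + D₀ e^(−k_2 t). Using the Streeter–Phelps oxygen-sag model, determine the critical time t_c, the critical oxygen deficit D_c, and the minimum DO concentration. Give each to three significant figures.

t_c ≈ 5.58 d; D_c ≈ 7.36 mg/L; min DO ≈ 4.24 mg/L

t_c = [1/(k_2−k_d)] ln[(k_2/k_d)(1 − D₀(k_2−k_d)/(k_d L₀))]
= [1/(0.304−0.0842)] ln[(0.304/0.0842)(1 − 0.922×0.2198/(0.0842×42.5))]
= (1/0.2198) ln[3.610 × 0.9434] = 4.550 × ln(3.406) = 4.550 × 1.226 = 5.576 d.
L(t_c) = L₀ e^(−k_d t_c) = 42.5 × 0.6253 = 26.58 mg/L, and at the critical point k_2 D_c = k_d L, so D_c = (0.0842/0.304) × 26.58 = 7.361 mg/L.
Minimum DO = C_s − D_c = 11.6 − 7.361 = 4.239 mg/L.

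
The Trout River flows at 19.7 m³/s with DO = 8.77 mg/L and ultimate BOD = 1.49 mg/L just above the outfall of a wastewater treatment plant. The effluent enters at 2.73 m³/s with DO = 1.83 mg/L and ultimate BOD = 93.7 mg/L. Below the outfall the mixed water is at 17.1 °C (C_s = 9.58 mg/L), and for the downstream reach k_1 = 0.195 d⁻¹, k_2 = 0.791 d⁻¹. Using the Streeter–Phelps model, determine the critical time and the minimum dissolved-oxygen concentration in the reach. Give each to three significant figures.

t_c ≈ 1.50 d; minimum DO ≈ 7.24 mg/L

Mixed DO = (19.7×8.77 + 2.73×1.83)/(19.7+2.73) = 177.8/22.43 = 7.925 mg/L.
Mixed L₀ = (19.7×1.49 + 2.73×93.7)/(22.43) = 285.2/22.43 = 12.71 mg/L.
Initial deficit D₀ = C_s − DO₀ = 9.58 − 7.925 = 1.655 mg/L.
t_c = (1/0.5960) ln[(0.791/0.195)(1 − 1.655×0.5960/(0.195×12.71))] = 1.678 × ln(2.443) = 1.499 d.
D_c = (0.195/0.791) × 12.71 × e^(−0.195×1.499) = 0.2465 × 12.71 × 0.7466 = 2.340 mg/L.
Minimum DO = 9.58 − 2.340 = 7.240 mg/L.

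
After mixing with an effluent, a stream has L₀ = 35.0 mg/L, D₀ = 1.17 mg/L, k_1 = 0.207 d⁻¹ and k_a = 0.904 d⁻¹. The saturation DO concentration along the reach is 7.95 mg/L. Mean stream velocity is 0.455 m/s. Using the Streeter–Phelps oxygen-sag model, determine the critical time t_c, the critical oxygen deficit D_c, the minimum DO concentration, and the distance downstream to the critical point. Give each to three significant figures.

t_c ≈ 1.94 d; D_c ≈ 5.36 mg/L; min DO ≈ 2.59 mg/L; x_c ≈ 76.4 km

With k_a/k_1 = 4.367 and 1 − D₀(k_a−k_1)/(k_1 L₀) = 0.8874,
t_c = ln(4.367 × 0.8874) / (0.904 − 0.207) = ln(3.876) / 0.6970 = 1.355/0.6970 = 1.944 d.
D_c = (k_1/k_a) L₀ e^(−k_1 t_c) = (0.207/0.904) × 35.0 × e^(−0.207×1.944) = 0.2290 × 35.0 × 0.6688 = 5.360 mg/L.
Minimum DO = C_s − D_c = 7.95 − 5.360 = 2.590 mg/L.
x_c = v t_c = 0.455 m/s × 1.944 d × 86400 s/d = 76410 m ≈ 76.4 km.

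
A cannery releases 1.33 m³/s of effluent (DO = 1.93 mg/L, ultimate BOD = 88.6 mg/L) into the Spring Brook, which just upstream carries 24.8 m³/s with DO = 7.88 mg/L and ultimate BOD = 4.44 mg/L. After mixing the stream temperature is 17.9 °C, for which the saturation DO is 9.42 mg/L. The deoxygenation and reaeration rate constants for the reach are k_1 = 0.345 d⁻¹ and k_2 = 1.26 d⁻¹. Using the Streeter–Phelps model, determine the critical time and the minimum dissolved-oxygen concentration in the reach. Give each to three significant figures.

t_c ≈ 0.518 d; minimum DO ≈ 7.42 mg/L

Mixed DO = (24.8×7.88 + 1.33×1.93)/(24.8+1.33) = 198.0/26.13 = 7.577 mg/L.
Mixed L₀ = (24.8×4.44 + 1.33×88.6)/(26.13) = 227.9/26.13 = 8.724 mg/L.
Initial deficit D₀ = C_s − DO₀ = 9.42 − 7.577 = 1.843 mg/L.
t_c = (1/0.9150) ln[(1.26/0.345)(1 − 1.843×0.9150/(0.345×8.724))] = 1.093 × ln(1.606) = 0.5178 d.
D_c = (0.345/1.26) × 8.724 × e^(−0.345×0.5178) = 0.2738 × 8.724 × 0.8364 = 1.998 mg/L.
Minimum DO = 9.42 − 1.998 = 7.422 mg/L.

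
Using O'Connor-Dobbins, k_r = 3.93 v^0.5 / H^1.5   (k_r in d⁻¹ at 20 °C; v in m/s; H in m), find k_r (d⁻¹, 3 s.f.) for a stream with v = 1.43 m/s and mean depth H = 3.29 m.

k_r ≈ 0.788 d⁻¹

k_r = 3.93 × 1.43^0.5 / 3.29^1.5 = 3.93 × 1.196 / 5.968 = 0.7875 d⁻¹.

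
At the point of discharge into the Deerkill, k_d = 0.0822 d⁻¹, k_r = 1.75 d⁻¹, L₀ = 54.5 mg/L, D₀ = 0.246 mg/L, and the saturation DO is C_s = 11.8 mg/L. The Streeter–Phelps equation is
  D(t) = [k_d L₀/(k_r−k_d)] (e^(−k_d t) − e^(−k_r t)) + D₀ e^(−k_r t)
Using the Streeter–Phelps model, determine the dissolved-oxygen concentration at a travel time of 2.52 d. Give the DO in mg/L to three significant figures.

k_d L₀/(k_r−k_d) = 0.0822×54.5/(1.75−0.0822) = 4.480/1.668 = 2.686 mg/L.
e^(−k_d t) = e^(−0.0822×2.520) = 0.8129; e^(−k_r t) = e^(−1.75×2.520) = 0.01216.
D = 2.686 × (0.8129 − 0.01216) + 0.246 × 0.01216 = 2.151 + 0.002990 = 2.154 mg/L.
DO = C_s − D = 11.8 − 2.154 = 9.646 mg/L.

DO ≈ 9.65 mg/L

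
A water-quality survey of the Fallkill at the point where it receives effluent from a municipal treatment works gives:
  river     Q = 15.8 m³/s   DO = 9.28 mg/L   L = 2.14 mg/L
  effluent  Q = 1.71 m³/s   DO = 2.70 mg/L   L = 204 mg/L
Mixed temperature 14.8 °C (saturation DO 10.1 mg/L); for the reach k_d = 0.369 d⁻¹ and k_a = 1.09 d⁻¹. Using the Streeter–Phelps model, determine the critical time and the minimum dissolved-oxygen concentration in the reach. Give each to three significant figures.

t_c ≈ 1.31 d; minimum DO ≈ 5.53 mg/L

Mixed DO = (15.8×9.28 + 1.71×2.70)/(15.8+1.71) = 151.2/17.51 = 8.637 mg/L.
Mixed L₀ = (15.8×2.14 + 1.71×204)/(17.51) = 382.7/17.51 = 21.85 mg/L.
Initial deficit D₀ = C_s − DO₀ = 10.1 − 8.637 = 1.463 mg/L.
t_c = (1/0.7210) ln[(1.09/0.369)(1 − 1.463×0.7210/(0.369×21.85))] = 1.387 × ln(2.568) = 1.308 d.
D_c = (0.369/1.09) × 21.85 × e^(−0.369×1.308) = 0.3385 × 21.85 × 0.6172 = 4.566 mg/L.
Minimum DO = 10.1 − 4.566 = 5.534 mg/L.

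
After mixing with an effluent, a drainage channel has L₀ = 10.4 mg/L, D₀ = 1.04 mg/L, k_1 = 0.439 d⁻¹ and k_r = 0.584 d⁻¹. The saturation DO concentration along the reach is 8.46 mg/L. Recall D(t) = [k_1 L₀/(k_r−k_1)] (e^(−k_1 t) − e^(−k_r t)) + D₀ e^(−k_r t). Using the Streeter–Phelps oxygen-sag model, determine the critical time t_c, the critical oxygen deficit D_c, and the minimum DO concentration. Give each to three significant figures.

t_c ≈ 1.74 d; D_c ≈ 3.65 mg/L; min DO ≈ 4.81 mg/L

t_c = [1/(k_r−k_1)] ln[(k_r/k_1)(1 − D₀(k_r−k_1)/(k_1 L₀))]
= [1/(0.584−0.439)] ln[(0.584/0.439)(1 − 1.04×0.1450/(0.439×10.4))]
= (1/0.1450) ln[1.330 × 0.9670] = 6.897 × ln(1.286) = 6.897 × 0.2518 = 1.737 d.
L(t_c) = L₀ e^(−k_1 t_c) = 10.4 × 0.4666 = 4.852 mg/L, and at the critical point k_r D_c = k_1 L, so D_c = (0.439/0.584) × 4.852 = 3.647 mg/L.
Minimum DO = C_s − D_c = 8.46 − 3.647 = 4.813 mg/L.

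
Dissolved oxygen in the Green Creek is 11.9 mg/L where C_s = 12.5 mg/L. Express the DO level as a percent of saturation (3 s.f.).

95.2 % saturation

% saturation = C/C_s × 100 = 11.9/12.5 × 100 = 95.2 %.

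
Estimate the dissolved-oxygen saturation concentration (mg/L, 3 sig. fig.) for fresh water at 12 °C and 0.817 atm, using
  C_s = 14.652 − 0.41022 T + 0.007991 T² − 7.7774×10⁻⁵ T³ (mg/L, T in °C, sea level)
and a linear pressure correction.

At sea level: C_s = 14.652 − 0.41022×12 + 0.007991×12² − 7.7774×10⁻⁵×12³ = 10.75 mg/L.
Pressure correction: C_s' = 10.75 × 0.817 = 8.779 mg/L.

C_s ≈ 8.78 mg/L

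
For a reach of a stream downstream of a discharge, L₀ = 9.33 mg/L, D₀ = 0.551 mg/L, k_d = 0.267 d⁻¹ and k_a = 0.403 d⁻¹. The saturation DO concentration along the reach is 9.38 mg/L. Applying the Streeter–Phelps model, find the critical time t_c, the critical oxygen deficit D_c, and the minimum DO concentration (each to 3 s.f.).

At the critical point dD/dt = 0, so k_d L₀ e^(−k_d t) = k_a D. Substituting D(t) from the Streeter–Phelps equation and solving for t gives
t_c = ln[(k_a/k_d)(1 − D₀(k_a−k_d)/(k_d L₀))] / (k_a−k_d).
Here k_a−k_d = 0.1360 d⁻¹ and 1 − D₀(k_a−k_d)/(k_d L₀) = 1 − 0.551×0.1360/(0.267×9.33) = 0.9699, so
t_c = ln(1.509 × 0.9699) / 0.1360 = 0.3811 / 0.1360 = 2.803 d.
D_c = (k_d/k_a) L₀ e^(−k_d t_c) = (0.267/0.403) × 9.33 × e^(−0.267×2.803) = 0.6625 × 9.33 × 0.4732 = 2.925 mg/L.
Minimum DO = C_s − D_c = 9.38 − 2.925 = 6.455 mg/L.

t_c ≈ 2.80 d; D_c ≈ 2.92 mg/L; min DO ≈ 6.46 mg/L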